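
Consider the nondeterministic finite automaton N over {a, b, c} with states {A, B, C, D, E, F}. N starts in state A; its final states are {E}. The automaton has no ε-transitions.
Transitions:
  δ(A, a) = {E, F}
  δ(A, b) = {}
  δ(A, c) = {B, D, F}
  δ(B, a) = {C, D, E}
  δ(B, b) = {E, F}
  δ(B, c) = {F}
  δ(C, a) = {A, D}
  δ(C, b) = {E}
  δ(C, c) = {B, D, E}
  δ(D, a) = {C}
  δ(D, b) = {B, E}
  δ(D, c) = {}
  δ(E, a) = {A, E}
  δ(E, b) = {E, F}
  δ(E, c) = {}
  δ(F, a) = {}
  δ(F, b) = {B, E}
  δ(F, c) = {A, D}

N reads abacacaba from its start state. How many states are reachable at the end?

4

Start: {A}
read a: {E, F}
read b: {B, E, F}
read a: {A, C, D, E}
read c: {B, D, E, F}
read a: {A, C, D, E}
read c: {B, D, E, F}
read a: {A, C, D, E}
read b: {B, E, F}
read a: {A, C, D, E}
Final reachable set {A, C, D, E} has 4 states.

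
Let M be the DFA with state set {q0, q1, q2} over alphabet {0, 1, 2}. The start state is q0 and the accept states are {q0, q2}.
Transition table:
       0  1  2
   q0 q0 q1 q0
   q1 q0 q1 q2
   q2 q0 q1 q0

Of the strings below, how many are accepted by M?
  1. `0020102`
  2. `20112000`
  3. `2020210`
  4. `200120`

`0020102`: accepted
`20112000`: accepted
`2020210`: accepted
`200120`: accepted

4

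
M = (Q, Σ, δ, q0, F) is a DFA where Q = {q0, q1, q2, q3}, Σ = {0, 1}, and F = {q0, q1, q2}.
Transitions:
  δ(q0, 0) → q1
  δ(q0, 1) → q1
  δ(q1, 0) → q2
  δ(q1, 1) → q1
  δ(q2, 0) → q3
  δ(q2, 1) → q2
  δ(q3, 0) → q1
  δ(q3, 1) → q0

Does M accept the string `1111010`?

rejected

q0 --1--> q1
q1 --1--> q1
q1 --1--> q1
q1 --1--> q1
q1 --0--> q2
q2 --1--> q2
q2 --0--> q3
End in state q3, which is not an accepting state.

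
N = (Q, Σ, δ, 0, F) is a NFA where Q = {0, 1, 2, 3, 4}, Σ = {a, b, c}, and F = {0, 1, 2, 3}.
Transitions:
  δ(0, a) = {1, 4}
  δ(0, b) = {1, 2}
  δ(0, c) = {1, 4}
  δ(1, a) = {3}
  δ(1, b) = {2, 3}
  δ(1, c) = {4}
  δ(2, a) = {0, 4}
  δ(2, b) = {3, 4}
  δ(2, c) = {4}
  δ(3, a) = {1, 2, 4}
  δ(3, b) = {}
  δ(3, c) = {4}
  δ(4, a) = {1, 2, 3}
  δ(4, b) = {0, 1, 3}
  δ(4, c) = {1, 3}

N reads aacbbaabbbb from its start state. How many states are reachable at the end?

5

Start: {0}
read a: {1, 4}
read a: {1, 2, 3}
read c: {4}
read b: {0, 1, 3}
read b: {1, 2, 3}
read a: {0, 1, 2, 3, 4}
read a: {0, 1, 2, 3, 4}
read b: {0, 1, 2, 3, 4}
read b: {0, 1, 2, 3, 4}
read b: {0, 1, 2, 3, 4}
read b: {0, 1, 2, 3, 4}
Final reachable set {0, 1, 2, 3, 4} has 5 states.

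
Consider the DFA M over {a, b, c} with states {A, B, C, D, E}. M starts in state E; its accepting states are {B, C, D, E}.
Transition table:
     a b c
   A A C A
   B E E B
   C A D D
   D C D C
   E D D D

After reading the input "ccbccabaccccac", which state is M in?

E --c--> D
D --c--> C
C --b--> D
D --c--> C
C --c--> D
D --a--> C
C --b--> D
D --a--> C
C --c--> D
D --c--> C
C --c--> D
D --c--> C
C --a--> A
A --c--> A

A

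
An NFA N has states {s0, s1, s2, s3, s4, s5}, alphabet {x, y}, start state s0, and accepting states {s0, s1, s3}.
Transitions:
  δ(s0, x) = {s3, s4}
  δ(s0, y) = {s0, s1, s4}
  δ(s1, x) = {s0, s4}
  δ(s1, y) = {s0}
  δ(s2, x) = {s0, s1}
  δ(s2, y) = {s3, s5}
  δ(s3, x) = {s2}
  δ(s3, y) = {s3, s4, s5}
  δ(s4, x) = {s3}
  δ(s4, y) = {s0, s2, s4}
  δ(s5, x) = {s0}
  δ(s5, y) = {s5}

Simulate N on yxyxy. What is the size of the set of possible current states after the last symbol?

6

Start: {s0}
read y: {s0, s1, s4}
read x: {s0, s3, s4}
read y: {s0, s1, s2, s3, s4, s5}
read x: {s0, s1, s2, s3, s4}
read y: {s0, s1, s2, s3, s4, s5}
Final reachable set {s0, s1, s2, s3, s4, s5} has 6 states.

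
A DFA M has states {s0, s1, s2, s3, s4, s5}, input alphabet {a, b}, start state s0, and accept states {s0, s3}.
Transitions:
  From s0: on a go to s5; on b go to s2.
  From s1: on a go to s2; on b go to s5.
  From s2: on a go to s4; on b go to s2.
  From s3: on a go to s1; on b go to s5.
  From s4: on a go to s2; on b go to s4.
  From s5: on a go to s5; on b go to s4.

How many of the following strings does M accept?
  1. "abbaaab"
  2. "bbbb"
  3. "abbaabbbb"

0

"abbaaab": rejected
"bbbb": rejected
"abbaabbbb": rejected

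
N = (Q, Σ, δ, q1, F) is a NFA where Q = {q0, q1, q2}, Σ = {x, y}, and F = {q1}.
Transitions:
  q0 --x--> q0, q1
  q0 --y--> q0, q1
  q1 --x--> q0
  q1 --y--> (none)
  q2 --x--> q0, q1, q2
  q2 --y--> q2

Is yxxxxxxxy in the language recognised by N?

rejected

Start: {q1}
read y: {}
The reachable set is empty and stays empty for the remaining 8 symbols.
Reachable ∩ accepting = {} — empty.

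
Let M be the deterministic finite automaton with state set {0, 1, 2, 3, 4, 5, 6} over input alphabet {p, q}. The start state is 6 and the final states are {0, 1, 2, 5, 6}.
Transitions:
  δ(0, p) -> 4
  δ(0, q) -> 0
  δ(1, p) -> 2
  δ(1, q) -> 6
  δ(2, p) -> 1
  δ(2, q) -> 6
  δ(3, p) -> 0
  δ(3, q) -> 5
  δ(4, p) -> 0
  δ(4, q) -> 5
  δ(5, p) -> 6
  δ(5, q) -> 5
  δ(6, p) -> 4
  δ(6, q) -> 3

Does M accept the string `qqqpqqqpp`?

rejected

6 --q--> 3
3 --q--> 5
5 --q--> 5
5 --p--> 6
6 --q--> 3
3 --q--> 5
5 --q--> 5
5 --p--> 6
6 --p--> 4
End in state 4, which is not an accepting state.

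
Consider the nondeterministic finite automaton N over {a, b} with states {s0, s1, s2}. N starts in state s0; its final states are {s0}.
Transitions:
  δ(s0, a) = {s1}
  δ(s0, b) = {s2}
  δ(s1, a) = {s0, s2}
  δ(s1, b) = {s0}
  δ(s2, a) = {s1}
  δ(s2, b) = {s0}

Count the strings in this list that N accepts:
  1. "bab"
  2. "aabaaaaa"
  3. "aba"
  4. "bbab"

2

"bab": accepted
"aabaaaaa": rejected
"aba": rejected
"bbab": accepted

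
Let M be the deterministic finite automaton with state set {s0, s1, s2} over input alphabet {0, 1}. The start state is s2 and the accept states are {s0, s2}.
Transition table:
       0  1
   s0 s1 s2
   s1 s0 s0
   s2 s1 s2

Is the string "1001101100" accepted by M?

s2 --1--> s2
s2 --0--> s1
s1 --0--> s0
s0 --1--> s2
s2 --1--> s2
s2 --0--> s1
s1 --1--> s0
s0 --1--> s2
s2 --0--> s1
s1 --0--> s0
End in state s0, which is an accepting state.

accepted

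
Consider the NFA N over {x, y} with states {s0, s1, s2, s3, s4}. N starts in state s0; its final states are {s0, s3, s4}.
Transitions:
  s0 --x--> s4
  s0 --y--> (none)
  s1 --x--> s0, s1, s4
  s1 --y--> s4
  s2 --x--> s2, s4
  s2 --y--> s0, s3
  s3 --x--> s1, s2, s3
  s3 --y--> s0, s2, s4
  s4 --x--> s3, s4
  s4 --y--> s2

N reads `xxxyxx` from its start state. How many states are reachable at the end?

Start: {s0}
read x: {s4}
read x: {s3, s4}
read x: {s1, s2, s3, s4}
read y: {s0, s2, s3, s4}
read x: {s1, s2, s3, s4}
read x: {s0, s1, s2, s3, s4}
Final reachable set {s0, s1, s2, s3, s4} has 5 states.

5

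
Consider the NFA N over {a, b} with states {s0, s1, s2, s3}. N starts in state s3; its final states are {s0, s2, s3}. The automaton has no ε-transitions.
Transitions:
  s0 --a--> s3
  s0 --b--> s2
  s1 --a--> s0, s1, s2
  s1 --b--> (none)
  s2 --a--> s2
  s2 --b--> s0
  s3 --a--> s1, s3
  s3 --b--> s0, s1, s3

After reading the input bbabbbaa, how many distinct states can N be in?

Start: {s3}
read b: {s0, s1, s3}
read b: {s0, s1, s2, s3}
read a: {s0, s1, s2, s3}
read b: {s0, s1, s2, s3}
read b: {s0, s1, s2, s3}
read b: {s0, s1, s2, s3}
read a: {s0, s1, s2, s3}
read a: {s0, s1, s2, s3}
Final reachable set {s0, s1, s2, s3} has 4 states.

4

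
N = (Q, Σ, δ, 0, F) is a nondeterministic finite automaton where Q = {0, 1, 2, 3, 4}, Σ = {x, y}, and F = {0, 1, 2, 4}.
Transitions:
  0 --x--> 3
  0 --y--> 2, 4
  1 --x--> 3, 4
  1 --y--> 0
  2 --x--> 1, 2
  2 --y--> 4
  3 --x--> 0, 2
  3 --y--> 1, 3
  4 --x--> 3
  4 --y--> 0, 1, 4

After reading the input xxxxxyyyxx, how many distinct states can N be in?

Start: {0}
read x: {3}
read x: {0, 2}
read x: {1, 2, 3}
read x: {0, 1, 2, 3, 4}
read x: {0, 1, 2, 3, 4}
read y: {0, 1, 2, 3, 4}
read y: {0, 1, 2, 3, 4}
read y: {0, 1, 2, 3, 4}
read x: {0, 1, 2, 3, 4}
read x: {0, 1, 2, 3, 4}
Final reachable set {0, 1, 2, 3, 4} has 5 states.

5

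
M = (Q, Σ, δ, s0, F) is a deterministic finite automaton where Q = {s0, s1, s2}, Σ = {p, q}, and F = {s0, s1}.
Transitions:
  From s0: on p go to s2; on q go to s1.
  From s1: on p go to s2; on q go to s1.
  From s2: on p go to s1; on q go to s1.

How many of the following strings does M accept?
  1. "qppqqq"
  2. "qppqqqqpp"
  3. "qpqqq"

3

"qppqqq": accepted
"qppqqqqpp": accepted
"qpqqq": accepted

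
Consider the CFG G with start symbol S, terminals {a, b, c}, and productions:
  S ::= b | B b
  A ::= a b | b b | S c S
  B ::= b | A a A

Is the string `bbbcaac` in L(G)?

no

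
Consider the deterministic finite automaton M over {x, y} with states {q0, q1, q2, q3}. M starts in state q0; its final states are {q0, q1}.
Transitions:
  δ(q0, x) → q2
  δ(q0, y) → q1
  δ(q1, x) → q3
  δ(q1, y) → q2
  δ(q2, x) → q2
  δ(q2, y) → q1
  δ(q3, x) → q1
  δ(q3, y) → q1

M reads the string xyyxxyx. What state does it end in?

q0 --x--> q2
q2 --y--> q1
q1 --y--> q2
q2 --x--> q2
q2 --x--> q2
q2 --y--> q1
q1 --x--> q3

q3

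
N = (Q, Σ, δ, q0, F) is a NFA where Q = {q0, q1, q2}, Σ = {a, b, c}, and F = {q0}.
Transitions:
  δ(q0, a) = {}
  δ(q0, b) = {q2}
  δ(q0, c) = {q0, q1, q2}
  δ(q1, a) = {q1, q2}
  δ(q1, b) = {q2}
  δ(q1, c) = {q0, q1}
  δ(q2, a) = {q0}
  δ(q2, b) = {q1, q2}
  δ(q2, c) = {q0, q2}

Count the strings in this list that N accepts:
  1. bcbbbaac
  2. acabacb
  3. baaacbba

bcbbbaac: accepted
acabacb: rejected
baaacbba: rejected

1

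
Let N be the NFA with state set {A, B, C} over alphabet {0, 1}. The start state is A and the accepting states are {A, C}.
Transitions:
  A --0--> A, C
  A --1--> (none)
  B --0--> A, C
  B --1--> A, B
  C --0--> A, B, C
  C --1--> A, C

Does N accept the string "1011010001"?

Start: {A}
read 1: {}
The reachable set is empty and stays empty for the remaining 9 symbols.
Reachable ∩ accepting = {} — empty.

rejected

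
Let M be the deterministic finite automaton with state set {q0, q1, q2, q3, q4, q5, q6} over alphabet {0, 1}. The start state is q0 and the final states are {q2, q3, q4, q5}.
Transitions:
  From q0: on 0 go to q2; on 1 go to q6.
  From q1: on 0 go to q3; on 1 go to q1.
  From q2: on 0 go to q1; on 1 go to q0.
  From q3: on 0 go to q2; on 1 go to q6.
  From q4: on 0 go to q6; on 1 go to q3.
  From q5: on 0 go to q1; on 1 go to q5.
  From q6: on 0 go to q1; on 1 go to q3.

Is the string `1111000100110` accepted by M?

q0 --1--> q6
q6 --1--> q3
q3 --1--> q6
q6 --1--> q3
q3 --0--> q2
q2 --0--> q1
q1 --0--> q3
q3 --1--> q6
q6 --0--> q1
q1 --0--> q3
q3 --1--> q6
q6 --1--> q3
q3 --0--> q2
End in state q2, which is an accepting state.

accepted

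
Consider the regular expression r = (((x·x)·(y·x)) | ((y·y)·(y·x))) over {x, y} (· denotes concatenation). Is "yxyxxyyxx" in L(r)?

no

Neither ((x·x)·(y·x)) nor ((y·y)·(y·x)) matches yxyxxyyxx.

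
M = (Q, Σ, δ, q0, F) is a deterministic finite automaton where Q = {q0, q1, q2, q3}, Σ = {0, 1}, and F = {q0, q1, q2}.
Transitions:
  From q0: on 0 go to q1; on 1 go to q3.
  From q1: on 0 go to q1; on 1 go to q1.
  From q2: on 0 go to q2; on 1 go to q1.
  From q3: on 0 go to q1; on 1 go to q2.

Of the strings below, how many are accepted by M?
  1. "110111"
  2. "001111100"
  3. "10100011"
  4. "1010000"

"110111": accepted
"001111100": accepted
"10100011": accepted
"1010000": accepted

4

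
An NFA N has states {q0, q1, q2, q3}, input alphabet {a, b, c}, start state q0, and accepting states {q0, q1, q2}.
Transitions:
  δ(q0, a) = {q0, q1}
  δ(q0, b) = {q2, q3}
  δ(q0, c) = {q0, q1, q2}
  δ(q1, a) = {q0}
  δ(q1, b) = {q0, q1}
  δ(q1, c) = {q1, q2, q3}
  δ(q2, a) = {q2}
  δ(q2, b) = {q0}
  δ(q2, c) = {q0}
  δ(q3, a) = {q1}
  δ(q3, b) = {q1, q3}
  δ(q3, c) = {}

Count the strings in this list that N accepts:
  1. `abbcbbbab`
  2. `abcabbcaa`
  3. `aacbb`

3

`abbcbbbab`: accepted
`abcabbcaa`: accepted
`aacbb`: accepted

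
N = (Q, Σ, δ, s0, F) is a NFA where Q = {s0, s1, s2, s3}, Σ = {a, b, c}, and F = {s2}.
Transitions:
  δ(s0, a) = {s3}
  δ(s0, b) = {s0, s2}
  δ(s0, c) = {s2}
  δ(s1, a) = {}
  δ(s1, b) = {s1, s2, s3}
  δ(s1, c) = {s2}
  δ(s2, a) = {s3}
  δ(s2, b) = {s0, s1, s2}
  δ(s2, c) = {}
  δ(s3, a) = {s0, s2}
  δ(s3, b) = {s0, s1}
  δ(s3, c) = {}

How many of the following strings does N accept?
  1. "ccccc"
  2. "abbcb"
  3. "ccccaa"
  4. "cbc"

2

"ccccc": rejected
"abbcb": accepted
"ccccaa": rejected
"cbc": accepted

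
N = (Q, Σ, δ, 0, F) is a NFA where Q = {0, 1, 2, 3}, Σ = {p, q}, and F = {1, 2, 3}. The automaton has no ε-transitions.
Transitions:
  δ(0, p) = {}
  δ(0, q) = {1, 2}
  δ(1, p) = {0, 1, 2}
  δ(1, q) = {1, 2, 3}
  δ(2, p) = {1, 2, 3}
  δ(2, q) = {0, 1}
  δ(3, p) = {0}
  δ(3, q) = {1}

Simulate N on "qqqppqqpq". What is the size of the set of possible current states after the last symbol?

Start: {0}
read q: {1, 2}
read q: {0, 1, 2, 3}
read q: {0, 1, 2, 3}
read p: {0, 1, 2, 3}
read p: {0, 1, 2, 3}
read q: {0, 1, 2, 3}
read q: {0, 1, 2, 3}
read p: {0, 1, 2, 3}
read q: {0, 1, 2, 3}
Final reachable set {0, 1, 2, 3} has 4 states.

4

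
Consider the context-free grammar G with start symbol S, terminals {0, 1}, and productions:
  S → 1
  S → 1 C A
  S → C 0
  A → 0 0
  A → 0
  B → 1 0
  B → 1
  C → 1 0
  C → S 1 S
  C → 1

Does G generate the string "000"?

no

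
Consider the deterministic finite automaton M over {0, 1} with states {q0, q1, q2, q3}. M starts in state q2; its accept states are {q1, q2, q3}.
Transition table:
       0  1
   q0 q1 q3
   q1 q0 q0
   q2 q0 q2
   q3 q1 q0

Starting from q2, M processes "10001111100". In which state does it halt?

q2 --1--> q2
q2 --0--> q0
q0 --0--> q1
q1 --0--> q0
q0 --1--> q3
q3 --1--> q0
q0 --1--> q3
q3 --1--> q0
q0 --1--> q3
q3 --0--> q1
q1 --0--> q0

q0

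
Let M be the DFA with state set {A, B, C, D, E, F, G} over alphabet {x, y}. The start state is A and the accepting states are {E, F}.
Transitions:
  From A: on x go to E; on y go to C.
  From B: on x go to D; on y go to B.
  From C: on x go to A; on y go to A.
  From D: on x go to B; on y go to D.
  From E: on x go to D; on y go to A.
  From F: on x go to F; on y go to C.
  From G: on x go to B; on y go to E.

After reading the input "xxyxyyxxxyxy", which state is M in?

B

A --x--> E
E --x--> D
D --y--> D
D --x--> B
B --y--> B
B --y--> B
B --x--> D
D --x--> B
B --x--> D
D --y--> D
D --x--> B
B --y--> B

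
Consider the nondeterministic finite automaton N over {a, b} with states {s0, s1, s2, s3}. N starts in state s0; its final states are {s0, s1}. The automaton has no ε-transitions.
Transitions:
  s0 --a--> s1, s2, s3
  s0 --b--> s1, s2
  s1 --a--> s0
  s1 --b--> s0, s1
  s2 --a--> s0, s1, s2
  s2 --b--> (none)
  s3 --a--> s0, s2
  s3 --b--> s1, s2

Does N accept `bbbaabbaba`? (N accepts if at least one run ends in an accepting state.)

Start: {s0}
read b: {s1, s2}
read b: {s0, s1}
read b: {s0, s1, s2}
read a: {s0, s1, s2, s3}
read a: {s0, s1, s2, s3}
read b: {s0, s1, s2}
read b: {s0, s1, s2}
read a: {s0, s1, s2, s3}
read b: {s0, s1, s2}
read a: {s0, s1, s2, s3}
Reachable ∩ accepting = {s0, s1} — nonempty.

accepted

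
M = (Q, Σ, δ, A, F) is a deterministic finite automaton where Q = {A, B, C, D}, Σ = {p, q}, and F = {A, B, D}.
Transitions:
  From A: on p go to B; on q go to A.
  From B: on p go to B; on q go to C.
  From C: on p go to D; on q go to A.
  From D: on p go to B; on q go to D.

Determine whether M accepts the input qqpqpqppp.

accepted

A --q--> A
A --q--> A
A --p--> B
B --q--> C
C --p--> D
D --q--> D
D --p--> B
B --p--> B
B --p--> B
End in state B, which is an accepting state.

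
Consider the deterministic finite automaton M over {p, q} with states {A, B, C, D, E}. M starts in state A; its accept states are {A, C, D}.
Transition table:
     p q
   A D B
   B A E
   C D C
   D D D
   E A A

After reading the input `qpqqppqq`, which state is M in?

D

A --q--> B
B --p--> A
A --q--> B
B --q--> E
E --p--> A
A --p--> D
D --q--> D
D --q--> D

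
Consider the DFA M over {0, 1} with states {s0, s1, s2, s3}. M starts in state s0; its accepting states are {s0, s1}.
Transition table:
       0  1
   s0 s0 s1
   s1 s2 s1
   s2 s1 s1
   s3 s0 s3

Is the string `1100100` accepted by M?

s0 --1--> s1
s1 --1--> s1
s1 --0--> s2
s2 --0--> s1
s1 --1--> s1
s1 --0--> s2
s2 --0--> s1
End in state s1, which is an accepting state.

accepted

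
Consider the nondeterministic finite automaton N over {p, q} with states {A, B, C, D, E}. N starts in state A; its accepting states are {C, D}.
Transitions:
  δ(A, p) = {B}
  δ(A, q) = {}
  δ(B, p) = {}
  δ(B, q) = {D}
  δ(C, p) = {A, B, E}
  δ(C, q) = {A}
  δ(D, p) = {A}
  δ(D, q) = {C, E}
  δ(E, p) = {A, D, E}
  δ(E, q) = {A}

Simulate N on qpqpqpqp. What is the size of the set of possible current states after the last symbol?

0

Start: {A}
read q: {}
The reachable set is empty and stays empty for the remaining 7 symbols.
Final reachable set {} has 0 states.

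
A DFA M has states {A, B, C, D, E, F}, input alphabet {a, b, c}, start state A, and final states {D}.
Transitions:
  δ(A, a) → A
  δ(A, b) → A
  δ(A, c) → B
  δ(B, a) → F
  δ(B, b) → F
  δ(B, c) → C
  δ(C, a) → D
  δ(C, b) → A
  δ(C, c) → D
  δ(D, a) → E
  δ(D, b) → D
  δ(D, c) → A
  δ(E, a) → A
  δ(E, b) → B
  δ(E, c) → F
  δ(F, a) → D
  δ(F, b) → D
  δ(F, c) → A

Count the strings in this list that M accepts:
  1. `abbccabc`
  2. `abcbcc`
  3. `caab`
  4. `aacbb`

2

`abbccabc`: rejected
`abcbcc`: rejected
`caab`: accepted
`aacbb`: accepted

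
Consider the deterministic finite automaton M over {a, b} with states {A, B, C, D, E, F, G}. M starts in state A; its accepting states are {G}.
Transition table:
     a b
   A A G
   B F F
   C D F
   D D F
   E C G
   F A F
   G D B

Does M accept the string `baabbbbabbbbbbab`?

A --b--> G
G --a--> D
D --a--> D
D --b--> F
F --b--> F
F --b--> F
F --b--> F
F --a--> A
A --b--> G
G --b--> B
B --b--> F
F --b--> F
F --b--> F
F --b--> F
F --a--> A
A --b--> G
End in state G, which is an accepting state.

accepted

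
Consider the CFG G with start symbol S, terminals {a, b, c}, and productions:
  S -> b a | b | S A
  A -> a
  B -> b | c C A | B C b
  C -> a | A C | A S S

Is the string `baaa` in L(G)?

S ⇒ SA ⇒ SAA ⇒ baAA ⇒ baaA ⇒ baaa

yes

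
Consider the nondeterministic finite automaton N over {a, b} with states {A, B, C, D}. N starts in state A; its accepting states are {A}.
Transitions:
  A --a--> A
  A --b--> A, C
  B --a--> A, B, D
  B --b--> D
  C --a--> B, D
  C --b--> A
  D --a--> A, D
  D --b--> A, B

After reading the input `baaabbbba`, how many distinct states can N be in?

Start: {A}
read b: {A, C}
read a: {A, B, D}
read a: {A, B, D}
read a: {A, B, D}
read b: {A, B, C, D}
read b: {A, B, C, D}
read b: {A, B, C, D}
read b: {A, B, C, D}
read a: {A, B, D}
Final reachable set {A, B, D} has 3 states.

3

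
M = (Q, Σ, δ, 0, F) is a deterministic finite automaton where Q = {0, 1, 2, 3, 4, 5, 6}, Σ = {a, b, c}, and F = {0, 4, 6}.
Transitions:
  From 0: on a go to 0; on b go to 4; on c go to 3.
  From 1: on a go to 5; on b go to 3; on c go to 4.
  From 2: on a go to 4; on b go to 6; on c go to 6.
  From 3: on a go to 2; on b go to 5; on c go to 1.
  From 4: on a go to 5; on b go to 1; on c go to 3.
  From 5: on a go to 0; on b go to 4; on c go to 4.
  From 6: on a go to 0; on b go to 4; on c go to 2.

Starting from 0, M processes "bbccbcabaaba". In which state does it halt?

5

0 --b--> 4
4 --b--> 1
1 --c--> 4
4 --c--> 3
3 --b--> 5
5 --c--> 4
4 --a--> 5
5 --b--> 4
4 --a--> 5
5 --a--> 0
0 --b--> 4
4 --a--> 5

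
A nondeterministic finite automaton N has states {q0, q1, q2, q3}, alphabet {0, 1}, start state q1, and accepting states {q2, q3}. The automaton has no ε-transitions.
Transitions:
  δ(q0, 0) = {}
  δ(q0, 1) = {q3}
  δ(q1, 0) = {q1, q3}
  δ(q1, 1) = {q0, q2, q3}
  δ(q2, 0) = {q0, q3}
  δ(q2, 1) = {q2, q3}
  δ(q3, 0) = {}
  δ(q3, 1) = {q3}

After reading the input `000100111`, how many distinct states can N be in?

Start: {q1}
read 0: {q1, q3}
read 0: {q1, q3}
read 0: {q1, q3}
read 1: {q0, q2, q3}
read 0: {q0, q3}
read 0: {}
The reachable set is empty and stays empty for the remaining 3 symbols.
Final reachable set {} has 0 states.

0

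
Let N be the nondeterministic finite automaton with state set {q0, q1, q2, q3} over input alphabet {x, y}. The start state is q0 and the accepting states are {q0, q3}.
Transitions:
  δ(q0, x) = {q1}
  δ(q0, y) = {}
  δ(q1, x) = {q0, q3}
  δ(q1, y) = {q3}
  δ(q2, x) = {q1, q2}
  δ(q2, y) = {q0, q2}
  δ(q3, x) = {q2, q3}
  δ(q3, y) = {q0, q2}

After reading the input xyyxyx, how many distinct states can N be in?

Start: {q0}
read x: {q1}
read y: {q3}
read y: {q0, q2}
read x: {q1, q2}
read y: {q0, q2, q3}
read x: {q1, q2, q3}
Final reachable set {q1, q2, q3} has 3 states.

3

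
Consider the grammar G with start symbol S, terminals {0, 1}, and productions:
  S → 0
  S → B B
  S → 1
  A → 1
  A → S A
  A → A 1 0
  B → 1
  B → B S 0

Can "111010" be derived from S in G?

S ⇒ BB ⇒ 1B ⇒ 1BS0 ⇒ 1BS0S0 ⇒ 11S0S0 ⇒ 1110S0 ⇒ 111010

yes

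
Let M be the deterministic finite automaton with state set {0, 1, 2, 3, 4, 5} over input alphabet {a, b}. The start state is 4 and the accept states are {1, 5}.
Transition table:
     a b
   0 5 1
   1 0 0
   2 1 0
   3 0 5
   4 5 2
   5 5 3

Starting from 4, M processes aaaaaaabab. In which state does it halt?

1

4 --a--> 5
5 --a--> 5
5 --a--> 5
5 --a--> 5
5 --a--> 5
5 --a--> 5
5 --a--> 5
5 --b--> 3
3 --a--> 0
0 --b--> 1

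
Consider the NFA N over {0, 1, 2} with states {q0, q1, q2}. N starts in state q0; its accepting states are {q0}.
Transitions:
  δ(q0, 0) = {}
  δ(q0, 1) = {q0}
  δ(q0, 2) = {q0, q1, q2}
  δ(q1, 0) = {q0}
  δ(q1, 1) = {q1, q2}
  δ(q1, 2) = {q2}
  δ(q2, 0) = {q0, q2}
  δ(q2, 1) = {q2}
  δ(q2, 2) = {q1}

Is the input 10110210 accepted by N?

rejected

Start: {q0}
read 1: {q0}
read 0: {}
The reachable set is empty and stays empty for the remaining 6 symbols.
Reachable ∩ accepting = {} — empty.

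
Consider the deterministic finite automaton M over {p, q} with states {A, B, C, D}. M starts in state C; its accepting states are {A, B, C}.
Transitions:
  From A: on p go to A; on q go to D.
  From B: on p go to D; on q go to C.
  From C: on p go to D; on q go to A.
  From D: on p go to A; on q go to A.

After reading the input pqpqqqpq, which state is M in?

D

C --p--> D
D --q--> A
A --p--> A
A --q--> D
D --q--> A
A --q--> D
D --p--> A
A --q--> D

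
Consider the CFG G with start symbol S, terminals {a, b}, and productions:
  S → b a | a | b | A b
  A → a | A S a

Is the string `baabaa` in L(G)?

no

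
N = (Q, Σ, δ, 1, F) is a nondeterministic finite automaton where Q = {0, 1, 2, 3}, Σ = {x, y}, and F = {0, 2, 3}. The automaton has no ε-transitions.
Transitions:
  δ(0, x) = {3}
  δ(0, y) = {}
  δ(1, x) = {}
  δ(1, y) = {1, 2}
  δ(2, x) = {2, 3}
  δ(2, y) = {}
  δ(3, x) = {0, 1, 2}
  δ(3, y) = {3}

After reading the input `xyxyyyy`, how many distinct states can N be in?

Start: {1}
read x: {}
The reachable set is empty and stays empty for the remaining 6 symbols.
Final reachable set {} has 0 states.

0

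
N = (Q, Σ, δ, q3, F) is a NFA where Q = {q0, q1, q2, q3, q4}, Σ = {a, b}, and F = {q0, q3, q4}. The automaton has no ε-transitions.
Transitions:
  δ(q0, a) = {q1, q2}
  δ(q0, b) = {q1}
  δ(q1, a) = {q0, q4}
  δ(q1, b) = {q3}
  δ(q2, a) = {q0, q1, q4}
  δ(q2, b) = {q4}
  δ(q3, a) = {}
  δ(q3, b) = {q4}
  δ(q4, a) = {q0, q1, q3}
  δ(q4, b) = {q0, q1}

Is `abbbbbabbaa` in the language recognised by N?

rejected

Start: {q3}
read a: {}
The reachable set is empty and stays empty for the remaining 10 symbols.
Reachable ∩ accepting = {} — empty.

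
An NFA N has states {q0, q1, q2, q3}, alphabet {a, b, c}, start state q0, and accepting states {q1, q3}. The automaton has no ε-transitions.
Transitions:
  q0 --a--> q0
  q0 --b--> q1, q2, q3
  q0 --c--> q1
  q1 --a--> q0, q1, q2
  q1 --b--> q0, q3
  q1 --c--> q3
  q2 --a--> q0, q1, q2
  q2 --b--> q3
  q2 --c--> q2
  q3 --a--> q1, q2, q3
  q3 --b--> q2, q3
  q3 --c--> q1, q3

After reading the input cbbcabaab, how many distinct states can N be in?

4

Start: {q0}
read c: {q1}
read b: {q0, q3}
read b: {q1, q2, q3}
read c: {q1, q2, q3}
read a: {q0, q1, q2, q3}
read b: {q0, q1, q2, q3}
read a: {q0, q1, q2, q3}
read a: {q0, q1, q2, q3}
read b: {q0, q1, q2, q3}
Final reachable set {q0, q1, q2, q3} has 4 states.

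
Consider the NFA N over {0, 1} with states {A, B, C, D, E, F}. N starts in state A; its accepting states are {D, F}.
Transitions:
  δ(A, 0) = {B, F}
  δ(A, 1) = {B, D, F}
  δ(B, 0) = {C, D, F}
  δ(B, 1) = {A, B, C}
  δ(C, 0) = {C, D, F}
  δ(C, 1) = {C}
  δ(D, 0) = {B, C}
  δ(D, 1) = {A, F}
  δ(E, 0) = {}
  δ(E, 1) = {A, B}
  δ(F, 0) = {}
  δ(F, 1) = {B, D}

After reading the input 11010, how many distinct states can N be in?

4

Start: {A}
read 1: {B, D, F}
read 1: {A, B, C, D, F}
read 0: {B, C, D, F}
read 1: {A, B, C, D, F}
read 0: {B, C, D, F}
Final reachable set {B, C, D, F} has 4 states.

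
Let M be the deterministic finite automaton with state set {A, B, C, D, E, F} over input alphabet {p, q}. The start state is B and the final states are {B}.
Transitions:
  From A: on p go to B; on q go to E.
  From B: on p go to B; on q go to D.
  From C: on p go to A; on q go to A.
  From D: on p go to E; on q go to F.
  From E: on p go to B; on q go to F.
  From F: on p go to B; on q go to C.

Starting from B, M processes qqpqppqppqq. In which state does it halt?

B --q--> D
D --q--> F
F --p--> B
B --q--> D
D --p--> E
E --p--> B
B --q--> D
D --p--> E
E --p--> B
B --q--> D
D --q--> F

F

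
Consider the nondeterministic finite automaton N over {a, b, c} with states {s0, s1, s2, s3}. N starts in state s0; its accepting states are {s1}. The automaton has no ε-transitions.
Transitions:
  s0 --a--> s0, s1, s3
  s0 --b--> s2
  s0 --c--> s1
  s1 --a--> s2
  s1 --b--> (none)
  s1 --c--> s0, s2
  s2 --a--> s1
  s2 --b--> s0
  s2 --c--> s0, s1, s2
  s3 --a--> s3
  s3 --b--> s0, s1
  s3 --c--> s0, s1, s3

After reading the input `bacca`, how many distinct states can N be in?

4

Start: {s0}
read b: {s2}
read a: {s1}
read c: {s0, s2}
read c: {s0, s1, s2}
read a: {s0, s1, s2, s3}
Final reachable set {s0, s1, s2, s3} has 4 states.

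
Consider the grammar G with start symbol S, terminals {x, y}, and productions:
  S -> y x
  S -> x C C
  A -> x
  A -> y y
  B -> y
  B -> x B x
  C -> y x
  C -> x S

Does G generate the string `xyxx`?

no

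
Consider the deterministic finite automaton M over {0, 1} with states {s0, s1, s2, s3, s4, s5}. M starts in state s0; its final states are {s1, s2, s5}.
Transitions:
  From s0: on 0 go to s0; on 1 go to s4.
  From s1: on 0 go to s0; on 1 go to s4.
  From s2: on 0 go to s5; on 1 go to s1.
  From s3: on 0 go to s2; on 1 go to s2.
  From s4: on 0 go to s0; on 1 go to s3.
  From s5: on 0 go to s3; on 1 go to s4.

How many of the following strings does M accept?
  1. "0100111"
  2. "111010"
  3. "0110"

2

"0100111": accepted
"111010": rejected
"0110": accepted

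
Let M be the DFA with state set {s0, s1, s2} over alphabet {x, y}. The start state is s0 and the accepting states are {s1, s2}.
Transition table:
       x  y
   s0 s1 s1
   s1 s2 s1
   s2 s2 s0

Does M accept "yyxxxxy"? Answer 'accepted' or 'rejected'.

rejected

s0 --y--> s1
s1 --y--> s1
s1 --x--> s2
s2 --x--> s2
s2 --x--> s2
s2 --x--> s2
s2 --y--> s0
End in state s0, which is not an accepting state.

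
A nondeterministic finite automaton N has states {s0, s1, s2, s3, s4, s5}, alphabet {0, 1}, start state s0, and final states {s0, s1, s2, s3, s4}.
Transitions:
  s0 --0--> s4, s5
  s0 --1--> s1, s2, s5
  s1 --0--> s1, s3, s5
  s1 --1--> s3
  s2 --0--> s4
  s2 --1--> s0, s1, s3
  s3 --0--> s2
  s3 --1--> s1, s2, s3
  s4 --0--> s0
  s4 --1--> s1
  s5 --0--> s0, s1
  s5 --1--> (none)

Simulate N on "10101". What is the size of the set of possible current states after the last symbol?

Start: {s0}
read 1: {s1, s2, s5}
read 0: {s0, s1, s3, s4, s5}
read 1: {s1, s2, s3, s5}
read 0: {s0, s1, s2, s3, s4, s5}
read 1: {s0, s1, s2, s3, s5}
Final reachable set {s0, s1, s2, s3, s5} has 5 states.

5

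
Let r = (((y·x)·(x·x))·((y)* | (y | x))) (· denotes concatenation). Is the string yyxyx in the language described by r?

No split of yyxyx into u·v has ((y·x)·(x·x)) matching u and ((y)*|(y|x)) matching v.

no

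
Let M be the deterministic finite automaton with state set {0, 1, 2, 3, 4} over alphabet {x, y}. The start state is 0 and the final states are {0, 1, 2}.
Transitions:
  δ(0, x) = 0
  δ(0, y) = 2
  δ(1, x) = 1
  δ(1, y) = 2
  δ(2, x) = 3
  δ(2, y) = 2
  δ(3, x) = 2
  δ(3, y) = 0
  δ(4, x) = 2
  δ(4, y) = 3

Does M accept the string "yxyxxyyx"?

rejected

0 --y--> 2
2 --x--> 3
3 --y--> 0
0 --x--> 0
0 --x--> 0
0 --y--> 2
2 --y--> 2
2 --x--> 3
End in state 3, which is not an accepting state.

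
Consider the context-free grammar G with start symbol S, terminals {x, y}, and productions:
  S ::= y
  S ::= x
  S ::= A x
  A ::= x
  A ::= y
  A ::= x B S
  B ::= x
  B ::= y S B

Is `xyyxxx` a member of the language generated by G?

S ⇒ Ax ⇒ xBSx ⇒ xySBSx ⇒ xyyBSx ⇒ xyyxSx ⇒ xyyxxx

yes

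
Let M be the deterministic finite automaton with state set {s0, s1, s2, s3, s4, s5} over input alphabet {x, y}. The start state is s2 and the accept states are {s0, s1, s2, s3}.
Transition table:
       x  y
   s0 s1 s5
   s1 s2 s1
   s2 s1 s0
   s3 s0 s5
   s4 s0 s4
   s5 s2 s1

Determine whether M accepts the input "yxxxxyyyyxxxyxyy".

s2 --y--> s0
s0 --x--> s1
s1 --x--> s2
s2 --x--> s1
s1 --x--> s2
s2 --y--> s0
s0 --y--> s5
s5 --y--> s1
s1 --y--> s1
s1 --x--> s2
s2 --x--> s1
s1 --x--> s2
s2 --y--> s0
s0 --x--> s1
s1 --y--> s1
s1 --y--> s1
End in state s1, which is an accepting state.

accepted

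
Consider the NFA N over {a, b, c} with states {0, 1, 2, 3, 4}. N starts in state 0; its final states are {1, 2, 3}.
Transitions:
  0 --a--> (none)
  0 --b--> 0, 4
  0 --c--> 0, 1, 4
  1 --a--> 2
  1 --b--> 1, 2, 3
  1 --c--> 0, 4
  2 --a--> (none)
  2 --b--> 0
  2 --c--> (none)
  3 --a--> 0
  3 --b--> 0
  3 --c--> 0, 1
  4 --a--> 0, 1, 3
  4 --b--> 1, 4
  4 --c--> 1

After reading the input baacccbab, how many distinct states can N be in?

Start: {0}
read b: {0, 4}
read a: {0, 1, 3}
read a: {0, 2}
read c: {0, 1, 4}
read c: {0, 1, 4}
read c: {0, 1, 4}
read b: {0, 1, 2, 3, 4}
read a: {0, 1, 2, 3}
read b: {0, 1, 2, 3, 4}
Final reachable set {0, 1, 2, 3, 4} has 5 states.

5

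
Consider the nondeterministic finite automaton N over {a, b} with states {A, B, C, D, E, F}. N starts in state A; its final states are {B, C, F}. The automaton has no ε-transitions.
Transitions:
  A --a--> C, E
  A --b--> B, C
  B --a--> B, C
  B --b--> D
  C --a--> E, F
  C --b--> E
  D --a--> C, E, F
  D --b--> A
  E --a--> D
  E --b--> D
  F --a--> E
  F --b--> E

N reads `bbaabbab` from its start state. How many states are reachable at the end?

Start: {A}
read b: {B, C}
read b: {D, E}
read a: {C, D, E, F}
read a: {C, D, E, F}
read b: {A, D, E}
read b: {A, B, C, D}
read a: {B, C, E, F}
read b: {D, E}
Final reachable set {D, E} has 2 states.

2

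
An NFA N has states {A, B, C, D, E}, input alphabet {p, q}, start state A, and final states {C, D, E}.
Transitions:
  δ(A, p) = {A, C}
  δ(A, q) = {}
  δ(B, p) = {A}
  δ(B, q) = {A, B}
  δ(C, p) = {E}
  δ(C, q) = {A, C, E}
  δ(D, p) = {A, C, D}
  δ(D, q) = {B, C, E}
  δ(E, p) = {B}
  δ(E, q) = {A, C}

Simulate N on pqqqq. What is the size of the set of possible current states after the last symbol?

3

Start: {A}
read p: {A, C}
read q: {A, C, E}
read q: {A, C, E}
read q: {A, C, E}
read q: {A, C, E}
Final reachable set {A, C, E} has 3 states.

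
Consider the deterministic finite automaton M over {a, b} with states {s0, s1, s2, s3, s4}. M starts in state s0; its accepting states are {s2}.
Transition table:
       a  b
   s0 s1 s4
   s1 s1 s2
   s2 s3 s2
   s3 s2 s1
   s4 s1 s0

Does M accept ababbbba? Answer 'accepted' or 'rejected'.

s0 --a--> s1
s1 --b--> s2
s2 --a--> s3
s3 --b--> s1
s1 --b--> s2
s2 --b--> s2
s2 --b--> s2
s2 --a--> s3
End in state s3, which is not an accepting state.

rejected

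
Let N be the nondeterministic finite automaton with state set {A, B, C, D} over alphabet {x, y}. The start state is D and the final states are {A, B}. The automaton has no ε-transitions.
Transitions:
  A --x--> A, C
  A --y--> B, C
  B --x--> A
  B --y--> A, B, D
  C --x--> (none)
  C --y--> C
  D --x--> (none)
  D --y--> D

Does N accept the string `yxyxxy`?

rejected

Start: {D}
read y: {D}
read x: {}
The reachable set is empty and stays empty for the remaining 4 symbols.
Reachable ∩ accepting = {} — empty.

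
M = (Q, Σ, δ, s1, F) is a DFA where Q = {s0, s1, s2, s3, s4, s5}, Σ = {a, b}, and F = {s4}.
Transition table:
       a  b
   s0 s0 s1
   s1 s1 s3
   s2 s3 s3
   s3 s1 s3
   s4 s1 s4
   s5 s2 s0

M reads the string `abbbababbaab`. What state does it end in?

s1 --a--> s1
s1 --b--> s3
s3 --b--> s3
s3 --b--> s3
s3 --a--> s1
s1 --b--> s3
s3 --a--> s1
s1 --b--> s3
s3 --b--> s3
s3 --a--> s1
s1 --a--> s1
s1 --b--> s3

s3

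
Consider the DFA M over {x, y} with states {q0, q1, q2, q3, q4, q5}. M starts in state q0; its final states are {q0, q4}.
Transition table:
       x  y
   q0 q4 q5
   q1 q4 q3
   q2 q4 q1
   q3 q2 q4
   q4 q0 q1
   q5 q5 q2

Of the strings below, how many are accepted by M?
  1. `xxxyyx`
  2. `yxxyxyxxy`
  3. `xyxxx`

1

`xxxyyx`: rejected
`yxxyxyxxy`: rejected
`xyxxx`: accepted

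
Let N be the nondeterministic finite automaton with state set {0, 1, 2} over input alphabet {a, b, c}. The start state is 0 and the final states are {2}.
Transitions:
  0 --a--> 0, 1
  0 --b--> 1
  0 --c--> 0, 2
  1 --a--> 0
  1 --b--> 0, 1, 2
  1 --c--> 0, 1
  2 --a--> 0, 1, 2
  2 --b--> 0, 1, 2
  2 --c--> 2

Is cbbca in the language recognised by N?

accepted

Start: {0}
read c: {0, 2}
read b: {0, 1, 2}
read b: {0, 1, 2}
read c: {0, 1, 2}
read a: {0, 1, 2}
Reachable ∩ accepting = {2} — nonempty.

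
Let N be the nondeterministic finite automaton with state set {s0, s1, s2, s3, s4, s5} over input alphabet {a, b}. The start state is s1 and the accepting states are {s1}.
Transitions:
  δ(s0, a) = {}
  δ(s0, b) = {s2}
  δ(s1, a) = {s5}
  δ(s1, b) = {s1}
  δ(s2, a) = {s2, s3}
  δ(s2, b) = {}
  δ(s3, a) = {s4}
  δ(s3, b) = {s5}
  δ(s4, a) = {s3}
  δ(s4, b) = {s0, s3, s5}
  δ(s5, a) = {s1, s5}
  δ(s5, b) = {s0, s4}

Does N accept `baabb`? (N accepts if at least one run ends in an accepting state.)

Start: {s1}
read b: {s1}
read a: {s5}
read a: {s1, s5}
read b: {s0, s1, s4}
read b: {s0, s1, s2, s3, s5}
Reachable ∩ accepting = {s1} — nonempty.

accepted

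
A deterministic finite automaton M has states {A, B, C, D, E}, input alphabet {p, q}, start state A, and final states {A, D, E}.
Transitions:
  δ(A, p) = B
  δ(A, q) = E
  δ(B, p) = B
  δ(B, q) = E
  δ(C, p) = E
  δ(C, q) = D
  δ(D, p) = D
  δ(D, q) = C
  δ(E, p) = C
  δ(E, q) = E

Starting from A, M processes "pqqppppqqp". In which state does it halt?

C

A --p--> B
B --q--> E
E --q--> E
E --p--> C
C --p--> E
E --p--> C
C --p--> E
E --q--> E
E --q--> E
E --p--> C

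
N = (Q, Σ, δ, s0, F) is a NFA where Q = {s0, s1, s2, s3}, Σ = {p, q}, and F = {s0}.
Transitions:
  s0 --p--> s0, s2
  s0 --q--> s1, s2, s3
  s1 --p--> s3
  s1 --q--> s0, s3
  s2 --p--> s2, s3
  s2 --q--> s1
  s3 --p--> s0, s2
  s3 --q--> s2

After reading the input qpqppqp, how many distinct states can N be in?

Start: {s0}
read q: {s1, s2, s3}
read p: {s0, s2, s3}
read q: {s1, s2, s3}
read p: {s0, s2, s3}
read p: {s0, s2, s3}
read q: {s1, s2, s3}
read p: {s0, s2, s3}
Final reachable set {s0, s2, s3} has 3 states.

3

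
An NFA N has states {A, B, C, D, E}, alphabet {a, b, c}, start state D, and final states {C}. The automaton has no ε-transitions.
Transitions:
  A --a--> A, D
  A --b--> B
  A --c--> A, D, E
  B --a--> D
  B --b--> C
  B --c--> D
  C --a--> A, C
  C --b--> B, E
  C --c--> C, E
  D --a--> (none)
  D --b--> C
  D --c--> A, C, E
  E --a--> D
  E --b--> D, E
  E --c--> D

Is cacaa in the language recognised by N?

Start: {D}
read c: {A, C, E}
read a: {A, C, D}
read c: {A, C, D, E}
read a: {A, C, D}
read a: {A, C, D}
Reachable ∩ accepting = {C} — nonempty.

accepted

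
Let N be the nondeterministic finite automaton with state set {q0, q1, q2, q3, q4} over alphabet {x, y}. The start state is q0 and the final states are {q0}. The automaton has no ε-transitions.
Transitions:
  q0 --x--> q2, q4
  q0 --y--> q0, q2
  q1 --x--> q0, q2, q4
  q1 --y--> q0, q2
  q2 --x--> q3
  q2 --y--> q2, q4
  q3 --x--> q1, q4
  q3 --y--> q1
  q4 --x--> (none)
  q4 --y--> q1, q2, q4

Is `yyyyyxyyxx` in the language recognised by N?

Start: {q0}
read y: {q0, q2}
read y: {q0, q2, q4}
read y: {q0, q1, q2, q4}
read y: {q0, q1, q2, q4}
read y: {q0, q1, q2, q4}
read x: {q0, q2, q3, q4}
read y: {q0, q1, q2, q4}
read y: {q0, q1, q2, q4}
read x: {q0, q2, q3, q4}
read x: {q1, q2, q3, q4}
Reachable ∩ accepting = {} — empty.

rejected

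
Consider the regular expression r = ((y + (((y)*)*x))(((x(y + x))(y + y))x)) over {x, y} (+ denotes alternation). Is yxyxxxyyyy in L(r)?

no

No split of yxyxxxyyyy into u·v has (y+(((y)*)*x)) matching u and (((x(y+x))(y+y))x) matching v.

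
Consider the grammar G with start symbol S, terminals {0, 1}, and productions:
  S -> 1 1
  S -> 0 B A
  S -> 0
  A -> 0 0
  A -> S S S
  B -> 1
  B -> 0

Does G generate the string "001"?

no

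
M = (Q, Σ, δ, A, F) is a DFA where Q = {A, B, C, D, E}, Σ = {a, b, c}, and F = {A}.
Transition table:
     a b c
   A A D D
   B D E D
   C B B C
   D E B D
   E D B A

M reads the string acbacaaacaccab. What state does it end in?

A --a--> A
A --c--> D
D --b--> B
B --a--> D
D --c--> D
D --a--> E
E --a--> D
D --a--> E
E --c--> A
A --a--> A
A --c--> D
D --c--> D
D --a--> E
E --b--> B

B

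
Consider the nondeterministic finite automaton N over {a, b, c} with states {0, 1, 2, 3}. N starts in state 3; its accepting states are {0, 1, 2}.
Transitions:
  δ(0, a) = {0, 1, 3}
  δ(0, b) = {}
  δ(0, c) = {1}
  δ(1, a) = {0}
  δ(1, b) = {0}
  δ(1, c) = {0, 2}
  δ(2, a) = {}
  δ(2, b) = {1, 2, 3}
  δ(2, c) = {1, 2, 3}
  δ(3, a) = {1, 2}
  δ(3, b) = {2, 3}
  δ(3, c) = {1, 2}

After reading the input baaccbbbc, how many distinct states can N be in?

4

Start: {3}
read b: {2, 3}
read a: {1, 2}
read a: {0}
read c: {1}
read c: {0, 2}
read b: {1, 2, 3}
read b: {0, 1, 2, 3}
read b: {0, 1, 2, 3}
read c: {0, 1, 2, 3}
Final reachable set {0, 1, 2, 3} has 4 states.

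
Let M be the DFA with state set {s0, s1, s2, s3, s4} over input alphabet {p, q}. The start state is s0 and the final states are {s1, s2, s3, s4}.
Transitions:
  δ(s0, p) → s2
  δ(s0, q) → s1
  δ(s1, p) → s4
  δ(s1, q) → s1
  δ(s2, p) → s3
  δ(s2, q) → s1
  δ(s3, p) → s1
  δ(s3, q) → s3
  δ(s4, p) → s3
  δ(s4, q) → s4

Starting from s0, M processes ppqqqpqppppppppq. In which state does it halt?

s3

s0 --p--> s2
s2 --p--> s3
s3 --q--> s3
s3 --q--> s3
s3 --q--> s3
s3 --p--> s1
s1 --q--> s1
s1 --p--> s4
s4 --p--> s3
s3 --p--> s1
s1 --p--> s4
s4 --p--> s3
s3 --p--> s1
s1 --p--> s4
s4 --p--> s3
s3 --q--> s3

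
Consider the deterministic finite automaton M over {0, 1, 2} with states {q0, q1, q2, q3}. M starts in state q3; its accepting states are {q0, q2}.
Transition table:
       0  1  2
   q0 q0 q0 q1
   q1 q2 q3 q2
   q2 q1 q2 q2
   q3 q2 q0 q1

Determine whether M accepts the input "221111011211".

accepted

q3 --2--> q1
q1 --2--> q2
q2 --1--> q2
q2 --1--> q2
q2 --1--> q2
q2 --1--> q2
q2 --0--> q1
q1 --1--> q3
q3 --1--> q0
q0 --2--> q1
q1 --1--> q3
q3 --1--> q0
End in state q0, which is an accepting state.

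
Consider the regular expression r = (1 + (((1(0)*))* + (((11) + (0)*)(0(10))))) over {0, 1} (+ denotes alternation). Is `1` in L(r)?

yes

The left alternative 1 matches 1.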